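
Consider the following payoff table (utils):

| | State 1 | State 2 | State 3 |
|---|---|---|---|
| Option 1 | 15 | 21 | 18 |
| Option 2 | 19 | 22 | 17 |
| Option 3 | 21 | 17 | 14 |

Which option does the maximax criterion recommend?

Option 2

Row maxima: Option 1=21, Option 2=22, Option 3=21
Best best-case = 22 → Option 2.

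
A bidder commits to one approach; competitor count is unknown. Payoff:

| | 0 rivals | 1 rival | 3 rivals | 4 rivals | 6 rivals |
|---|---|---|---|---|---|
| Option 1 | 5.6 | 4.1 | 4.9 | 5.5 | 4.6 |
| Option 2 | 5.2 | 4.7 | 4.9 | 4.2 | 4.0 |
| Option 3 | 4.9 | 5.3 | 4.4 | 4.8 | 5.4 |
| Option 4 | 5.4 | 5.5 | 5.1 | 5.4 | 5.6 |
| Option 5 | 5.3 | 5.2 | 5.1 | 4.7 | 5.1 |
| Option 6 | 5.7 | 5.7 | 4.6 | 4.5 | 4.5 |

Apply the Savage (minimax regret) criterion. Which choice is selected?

Option 4

Column bests: 0 rivals=5.7, 1 rival=5.7, 3 rivals=5.1, 4 rivals=5.5, 6 rivals=5.6.
Option 1 regrets: 0.1, 1.6, 0.2, 0.0, 1.0 → max 1.6
Option 2 regrets: 0.5, 1.0, 0.2, 1.3, 1.6 → max 1.6
Option 3 regrets: 0.8, 0.4, 0.7, 0.7, 0.2 → max 0.8
Option 4 regrets: 0.3, 0.2, 0.0, 0.1, 0.0 → max 0.3
Option 5 regrets: 0.4, 0.5, 0.0, 0.8, 0.5 → max 0.8
Option 6 regrets: 0.0, 0.0, 0.5, 1.0, 1.1 → max 1.1
Smallest max regret = 0.3 → Option 4.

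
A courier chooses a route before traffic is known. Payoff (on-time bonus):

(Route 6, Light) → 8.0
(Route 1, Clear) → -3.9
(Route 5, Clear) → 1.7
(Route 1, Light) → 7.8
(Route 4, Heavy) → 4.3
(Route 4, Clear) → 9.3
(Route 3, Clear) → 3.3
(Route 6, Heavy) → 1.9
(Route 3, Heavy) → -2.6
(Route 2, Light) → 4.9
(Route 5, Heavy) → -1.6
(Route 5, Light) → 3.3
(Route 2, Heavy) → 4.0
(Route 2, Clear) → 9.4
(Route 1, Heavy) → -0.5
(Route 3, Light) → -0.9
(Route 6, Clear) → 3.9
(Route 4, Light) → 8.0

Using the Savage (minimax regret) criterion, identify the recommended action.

Route 4

Column bests: Clear=9.4, Light=8.0, Heavy=4.3.
Route 1 regrets: 13.3, 0.2, 4.8 → max 13.3
Route 2 regrets: 0.0, 3.1, 0.3 → max 3.1
Route 3 regrets: 6.1, 8.9, 6.9 → max 8.9
Route 4 regrets: 0.1, 0.0, 0.0 → max 0.1
Route 5 regrets: 7.7, 4.7, 5.9 → max 7.7
Route 6 regrets: 5.5, 0.0, 2.4 → max 5.5
Smallest max regret = 0.1 → Route 4.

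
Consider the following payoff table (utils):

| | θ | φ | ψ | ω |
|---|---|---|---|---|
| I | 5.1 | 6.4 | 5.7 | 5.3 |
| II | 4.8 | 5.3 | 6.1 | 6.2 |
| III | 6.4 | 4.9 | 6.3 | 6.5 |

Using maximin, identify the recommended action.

I

Row minima: I=5.1, II=4.8, III=4.9
Best worst-case = 5.1 → I.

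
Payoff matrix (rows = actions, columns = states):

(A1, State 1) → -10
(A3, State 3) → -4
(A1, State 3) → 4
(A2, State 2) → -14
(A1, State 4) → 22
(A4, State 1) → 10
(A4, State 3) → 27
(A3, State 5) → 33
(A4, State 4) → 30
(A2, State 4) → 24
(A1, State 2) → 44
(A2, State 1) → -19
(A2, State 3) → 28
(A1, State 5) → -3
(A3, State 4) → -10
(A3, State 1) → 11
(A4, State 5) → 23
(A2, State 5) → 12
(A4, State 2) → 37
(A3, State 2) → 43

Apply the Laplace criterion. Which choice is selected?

A4

Row averages: A1=11.4, A2=6.2, A3=14.6, A4=25.4
Highest average = 25.4 → A4.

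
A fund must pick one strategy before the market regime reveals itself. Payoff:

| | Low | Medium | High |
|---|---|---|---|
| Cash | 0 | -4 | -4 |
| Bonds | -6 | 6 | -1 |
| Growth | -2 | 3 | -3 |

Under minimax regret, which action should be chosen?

Growth

Column bests: Low=0, Medium=6, High=-1.
Cash regrets: 0, 10, 3 → max 10
Bonds regrets: 6, 0, 0 → max 6
Growth regrets: 2, 3, 2 → max 3
Smallest max regret = 3 → Growth.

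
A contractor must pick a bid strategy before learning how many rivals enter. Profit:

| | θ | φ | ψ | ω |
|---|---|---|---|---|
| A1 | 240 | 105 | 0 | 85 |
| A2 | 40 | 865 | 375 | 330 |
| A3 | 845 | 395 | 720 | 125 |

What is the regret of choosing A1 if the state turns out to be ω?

Best payoff under ω is 330.
Regret = 330 − 85 = 245.

245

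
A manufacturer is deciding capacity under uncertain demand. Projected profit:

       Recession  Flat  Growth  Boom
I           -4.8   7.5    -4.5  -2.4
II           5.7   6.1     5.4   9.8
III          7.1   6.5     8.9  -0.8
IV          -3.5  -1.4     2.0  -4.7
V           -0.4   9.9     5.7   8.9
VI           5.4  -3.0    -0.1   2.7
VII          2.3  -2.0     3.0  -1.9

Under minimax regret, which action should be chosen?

Column bests: Recession=7.1, Flat=9.9, Growth=8.9, Boom=9.8.
I regrets: 11.9, 2.4, 13.4, 12.2 → max 13.4
II regrets: 1.4, 3.8, 3.5, 0.0 → max 3.8
III regrets: 0.0, 3.4, 0.0, 10.6 → max 10.6
IV regrets: 10.6, 11.3, 6.9, 14.5 → max 14.5
V regrets: 7.5, 0.0, 3.2, 0.9 → max 7.5
VI regrets: 1.7, 12.9, 9.0, 7.1 → max 12.9
VII regrets: 4.8, 11.9, 5.9, 11.7 → max 11.9
Smallest max regret = 3.8 → II.

II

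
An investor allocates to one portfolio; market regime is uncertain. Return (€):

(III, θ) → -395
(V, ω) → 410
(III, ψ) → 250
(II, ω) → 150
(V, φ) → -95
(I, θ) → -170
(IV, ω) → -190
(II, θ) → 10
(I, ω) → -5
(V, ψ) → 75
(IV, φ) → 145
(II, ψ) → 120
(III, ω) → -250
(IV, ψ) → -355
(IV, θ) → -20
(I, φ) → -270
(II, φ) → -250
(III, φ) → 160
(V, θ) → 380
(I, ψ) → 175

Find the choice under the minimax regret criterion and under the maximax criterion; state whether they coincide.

minimax regret → V; maximax → V (agree)

Column bests: θ=380, φ=160, ψ=250, ω=410.
I regrets: 550, 430, 75, 415 → max 550
II regrets: 370, 410, 130, 260 → max 410
III regrets: 775, 0, 0, 660 → max 775
IV regrets: 400, 15, 605, 600 → max 605
V regrets: 0, 255, 175, 0 → max 255
Smallest max regret = 255 → V.
Row maxima: I=175, II=150, III=250, IV=145, V=410
Best best-case = 410 → V.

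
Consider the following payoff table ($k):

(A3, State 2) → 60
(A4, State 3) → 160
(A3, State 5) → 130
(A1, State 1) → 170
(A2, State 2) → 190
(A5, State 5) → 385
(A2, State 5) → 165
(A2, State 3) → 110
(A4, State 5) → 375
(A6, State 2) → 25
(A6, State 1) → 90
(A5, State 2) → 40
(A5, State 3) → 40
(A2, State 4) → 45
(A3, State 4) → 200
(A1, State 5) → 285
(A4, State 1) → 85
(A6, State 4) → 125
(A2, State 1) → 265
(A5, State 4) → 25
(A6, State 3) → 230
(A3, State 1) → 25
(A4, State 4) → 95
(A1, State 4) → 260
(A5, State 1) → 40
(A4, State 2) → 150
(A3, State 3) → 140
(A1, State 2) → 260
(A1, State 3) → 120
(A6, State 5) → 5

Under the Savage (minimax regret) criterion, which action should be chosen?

Column bests: State 1=265, State 2=260, State 3=230, State 4=260, State 5=385.
A1 regrets: 95, 0, 110, 0, 100 → max 110
A2 regrets: 0, 70, 120, 215, 220 → max 220
A3 regrets: 240, 200, 90, 60, 255 → max 255
A4 regrets: 180, 110, 70, 165, 10 → max 180
A5 regrets: 225, 220, 190, 235, 0 → max 235
A6 regrets: 175, 235, 0, 135, 380 → max 380
Smallest max regret = 110 → A1.

A1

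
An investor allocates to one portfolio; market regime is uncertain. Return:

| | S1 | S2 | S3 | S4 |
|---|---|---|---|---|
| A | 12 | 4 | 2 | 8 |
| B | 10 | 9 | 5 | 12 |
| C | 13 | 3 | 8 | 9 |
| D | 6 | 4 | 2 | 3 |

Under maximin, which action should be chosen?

B

Row minima: A=2, B=5, C=3, D=2
Best worst-case = 5 → B.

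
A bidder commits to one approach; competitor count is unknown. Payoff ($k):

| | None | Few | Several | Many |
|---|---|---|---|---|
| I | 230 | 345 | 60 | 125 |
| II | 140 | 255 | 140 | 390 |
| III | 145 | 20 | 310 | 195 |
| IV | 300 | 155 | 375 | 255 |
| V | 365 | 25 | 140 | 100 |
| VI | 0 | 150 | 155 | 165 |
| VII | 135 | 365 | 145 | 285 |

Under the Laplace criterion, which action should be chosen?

IV

Row averages: I=190, II=231.25, III=167.5, IV=271.25, V=157.5, VI=117.5, VII=232.5
Highest average = 271.25 → IV.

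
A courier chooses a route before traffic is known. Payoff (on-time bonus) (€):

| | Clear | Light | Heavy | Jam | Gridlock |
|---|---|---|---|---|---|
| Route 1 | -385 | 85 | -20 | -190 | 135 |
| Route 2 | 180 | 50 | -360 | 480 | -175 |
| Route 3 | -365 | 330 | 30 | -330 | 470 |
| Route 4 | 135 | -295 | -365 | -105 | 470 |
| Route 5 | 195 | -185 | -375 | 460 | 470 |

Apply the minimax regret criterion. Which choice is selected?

Column bests: Clear=195, Light=330, Heavy=30, Jam=480, Gridlock=470.
Route 1 regrets: 580, 245, 50, 670, 335 → max 670
Route 2 regrets: 15, 280, 390, 0, 645 → max 645
Route 3 regrets: 560, 0, 0, 810, 0 → max 810
Route 4 regrets: 60, 625, 395, 585, 0 → max 625
Route 5 regrets: 0, 515, 405, 20, 0 → max 515
Smallest max regret = 515 → Route 5.

Route 5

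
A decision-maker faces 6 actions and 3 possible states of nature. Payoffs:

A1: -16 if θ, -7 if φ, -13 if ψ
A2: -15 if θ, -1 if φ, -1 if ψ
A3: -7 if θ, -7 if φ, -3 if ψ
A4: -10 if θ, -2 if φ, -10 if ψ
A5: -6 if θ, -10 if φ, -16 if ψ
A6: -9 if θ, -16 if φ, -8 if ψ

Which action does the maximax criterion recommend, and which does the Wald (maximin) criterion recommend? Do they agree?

maximax → A2; maximin → A3 (disagree)

Row maxima: A1=-7, A2=-1, A3=-3, A4=-2, A5=-6, A6=-8
Best best-case = -1 → A2.
Row minima: A1=-16, A2=-15, A3=-7, A4=-10, A5=-16, A6=-16
Best worst-case = -7 → A3.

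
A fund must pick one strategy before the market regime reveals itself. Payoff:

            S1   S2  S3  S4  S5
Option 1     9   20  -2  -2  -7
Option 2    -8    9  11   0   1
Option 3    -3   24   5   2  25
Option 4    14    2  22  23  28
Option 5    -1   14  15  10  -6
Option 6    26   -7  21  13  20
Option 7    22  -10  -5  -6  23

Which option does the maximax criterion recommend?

Option 4

Row maxima: Option 1=20, Option 2=11, Option 3=25, Option 4=28, Option 5=15, Option 6=26, Option 7=23
Best best-case = 28 → Option 4.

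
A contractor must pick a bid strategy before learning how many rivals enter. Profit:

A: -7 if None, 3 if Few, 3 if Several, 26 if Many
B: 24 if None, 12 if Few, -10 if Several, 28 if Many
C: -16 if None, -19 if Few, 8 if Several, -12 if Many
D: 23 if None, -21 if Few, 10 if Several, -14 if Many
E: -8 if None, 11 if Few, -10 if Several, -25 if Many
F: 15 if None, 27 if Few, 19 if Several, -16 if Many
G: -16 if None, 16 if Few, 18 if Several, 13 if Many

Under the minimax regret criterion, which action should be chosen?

Column bests: None=24, Few=27, Several=19, Many=28.
A regrets: 31, 24, 16, 2 → max 31
B regrets: 0, 15, 29, 0 → max 29
C regrets: 40, 46, 11, 40 → max 46
D regrets: 1, 48, 9, 42 → max 48
E regrets: 32, 16, 29, 53 → max 53
F regrets: 9, 0, 0, 44 → max 44
G regrets: 40, 11, 1, 15 → max 40
Smallest max regret = 29 → B.

B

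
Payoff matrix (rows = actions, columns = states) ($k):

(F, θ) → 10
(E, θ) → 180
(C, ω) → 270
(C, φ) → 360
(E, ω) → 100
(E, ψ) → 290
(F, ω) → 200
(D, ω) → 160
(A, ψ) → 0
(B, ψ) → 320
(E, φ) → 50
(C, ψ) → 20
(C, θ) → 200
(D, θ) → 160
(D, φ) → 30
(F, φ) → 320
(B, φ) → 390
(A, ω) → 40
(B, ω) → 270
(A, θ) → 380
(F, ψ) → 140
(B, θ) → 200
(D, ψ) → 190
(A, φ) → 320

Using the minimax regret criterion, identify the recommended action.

Column bests: θ=380, φ=390, ψ=320, ω=270.
A regrets: 0, 70, 320, 230 → max 320
B regrets: 180, 0, 0, 0 → max 180
C regrets: 180, 30, 300, 0 → max 300
D regrets: 220, 360, 130, 110 → max 360
E regrets: 200, 340, 30, 170 → max 340
F regrets: 370, 70, 180, 70 → max 370
Smallest max regret = 180 → B.

B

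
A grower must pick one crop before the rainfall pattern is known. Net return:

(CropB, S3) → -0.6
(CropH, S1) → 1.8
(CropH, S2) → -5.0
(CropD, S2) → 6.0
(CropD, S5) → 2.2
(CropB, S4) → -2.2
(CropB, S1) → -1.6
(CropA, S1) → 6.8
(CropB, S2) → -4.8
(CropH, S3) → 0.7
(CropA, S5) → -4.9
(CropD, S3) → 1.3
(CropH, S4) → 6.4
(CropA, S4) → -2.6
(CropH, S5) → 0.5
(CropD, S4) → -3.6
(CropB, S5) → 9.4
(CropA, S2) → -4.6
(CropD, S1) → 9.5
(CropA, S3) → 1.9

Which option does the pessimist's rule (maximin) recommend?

CropD

Row minima: CropB=-4.8, CropH=-5.0, CropD=-3.6, CropA=-4.9
Best worst-case = -3.6 → CropD.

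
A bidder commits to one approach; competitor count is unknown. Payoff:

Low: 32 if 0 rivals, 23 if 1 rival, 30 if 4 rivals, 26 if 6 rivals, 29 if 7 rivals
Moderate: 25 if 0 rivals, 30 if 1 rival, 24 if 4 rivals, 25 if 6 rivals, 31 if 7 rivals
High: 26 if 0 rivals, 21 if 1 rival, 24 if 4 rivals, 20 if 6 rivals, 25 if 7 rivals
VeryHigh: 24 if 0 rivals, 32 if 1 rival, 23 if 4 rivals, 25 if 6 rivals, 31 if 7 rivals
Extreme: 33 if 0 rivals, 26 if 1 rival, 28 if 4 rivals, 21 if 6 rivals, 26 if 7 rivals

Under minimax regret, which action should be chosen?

Extreme

Column bests: 0 rivals=33, 1 rival=32, 4 rivals=30, 6 rivals=26, 7 rivals=31.
Low regrets: 1, 9, 0, 0, 2 → max 9
Moderate regrets: 8, 2, 6, 1, 0 → max 8
High regrets: 7, 11, 6, 6, 6 → max 11
VeryHigh regrets: 9, 0, 7, 1, 0 → max 9
Extreme regrets: 0, 6, 2, 5, 5 → max 6
Smallest max regret = 6 → Extreme.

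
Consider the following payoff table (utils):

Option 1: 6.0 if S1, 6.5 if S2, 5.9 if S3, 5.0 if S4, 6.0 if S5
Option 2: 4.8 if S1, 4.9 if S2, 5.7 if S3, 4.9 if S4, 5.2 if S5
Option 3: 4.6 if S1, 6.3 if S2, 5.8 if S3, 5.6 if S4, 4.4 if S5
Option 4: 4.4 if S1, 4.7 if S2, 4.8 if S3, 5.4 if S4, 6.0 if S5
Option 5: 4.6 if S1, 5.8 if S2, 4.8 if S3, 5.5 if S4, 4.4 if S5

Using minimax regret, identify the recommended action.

Column bests: S1=6.0, S2=6.5, S3=5.9, S4=5.6, S5=6.0.
Option 1 regrets: 0.0, 0.0, 0.0, 0.6, 0.0 → max 0.6
Option 2 regrets: 1.2, 1.6, 0.2, 0.7, 0.8 → max 1.6
Option 3 regrets: 1.4, 0.2, 0.1, 0.0, 1.6 → max 1.6
Option 4 regrets: 1.6, 1.8, 1.1, 0.2, 0.0 → max 1.8
Option 5 regrets: 1.4, 0.7, 1.1, 0.1, 1.6 → max 1.6
Smallest max regret = 0.6 → Option 1.

Option 1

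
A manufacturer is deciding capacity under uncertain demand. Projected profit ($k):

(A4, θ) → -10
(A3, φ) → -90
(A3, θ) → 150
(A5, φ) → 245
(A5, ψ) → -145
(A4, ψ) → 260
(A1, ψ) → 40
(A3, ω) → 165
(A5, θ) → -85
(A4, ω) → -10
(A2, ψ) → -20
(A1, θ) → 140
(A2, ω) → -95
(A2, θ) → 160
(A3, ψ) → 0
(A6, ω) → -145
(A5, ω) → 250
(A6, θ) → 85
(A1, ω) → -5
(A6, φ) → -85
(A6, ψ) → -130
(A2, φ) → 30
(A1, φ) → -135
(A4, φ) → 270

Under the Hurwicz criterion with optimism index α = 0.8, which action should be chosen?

A1: 0.8·140 + 0.2·(-135) = 85
A2: 0.8·160 + 0.2·(-95) = 109
A3: 0.8·165 + 0.2·(-90) = 114
A4: 0.8·270 + 0.2·(-10) = 214
A5: 0.8·250 + 0.2·(-145) = 171
A6: 0.8·85 + 0.2·(-145) = 39
Highest Hurwicz score = 214 → A4.

A4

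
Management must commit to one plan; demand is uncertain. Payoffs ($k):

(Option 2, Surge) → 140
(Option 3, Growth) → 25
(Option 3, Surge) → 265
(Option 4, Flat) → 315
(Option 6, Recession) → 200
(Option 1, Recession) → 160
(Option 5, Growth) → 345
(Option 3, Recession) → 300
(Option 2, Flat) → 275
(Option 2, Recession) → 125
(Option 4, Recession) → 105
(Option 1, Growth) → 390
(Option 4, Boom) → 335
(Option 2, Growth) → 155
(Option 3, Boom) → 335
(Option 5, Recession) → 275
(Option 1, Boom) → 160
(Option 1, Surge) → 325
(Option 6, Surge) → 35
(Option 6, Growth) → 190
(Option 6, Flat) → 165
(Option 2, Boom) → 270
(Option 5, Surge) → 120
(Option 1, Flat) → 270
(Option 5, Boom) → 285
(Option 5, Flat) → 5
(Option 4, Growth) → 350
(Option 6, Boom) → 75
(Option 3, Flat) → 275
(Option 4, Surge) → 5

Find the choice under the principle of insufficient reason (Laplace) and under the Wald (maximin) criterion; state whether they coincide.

Row averages: Option 1=261, Option 2=193, Option 3=240, Option 4=222, Option 5=206, Option 6=133
Highest average = 261 → Option 1.
Row minima: Option 1=160, Option 2=125, Option 3=25, Option 4=5, Option 5=5, Option 6=35
Best worst-case = 160 → Option 1.

laplace → Option 1; maximin → Option 1 (agree)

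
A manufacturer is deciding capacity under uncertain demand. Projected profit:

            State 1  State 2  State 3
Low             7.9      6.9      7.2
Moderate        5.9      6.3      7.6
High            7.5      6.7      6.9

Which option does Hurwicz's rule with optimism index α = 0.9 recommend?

Low: 0.9·7.9 + 0.1·6.9 = 7.8
Moderate: 0.9·7.6 + 0.1·5.9 = 7.43
High: 0.9·7.5 + 0.1·6.7 = 7.42
Highest Hurwicz score = 7.8 → Low.

Low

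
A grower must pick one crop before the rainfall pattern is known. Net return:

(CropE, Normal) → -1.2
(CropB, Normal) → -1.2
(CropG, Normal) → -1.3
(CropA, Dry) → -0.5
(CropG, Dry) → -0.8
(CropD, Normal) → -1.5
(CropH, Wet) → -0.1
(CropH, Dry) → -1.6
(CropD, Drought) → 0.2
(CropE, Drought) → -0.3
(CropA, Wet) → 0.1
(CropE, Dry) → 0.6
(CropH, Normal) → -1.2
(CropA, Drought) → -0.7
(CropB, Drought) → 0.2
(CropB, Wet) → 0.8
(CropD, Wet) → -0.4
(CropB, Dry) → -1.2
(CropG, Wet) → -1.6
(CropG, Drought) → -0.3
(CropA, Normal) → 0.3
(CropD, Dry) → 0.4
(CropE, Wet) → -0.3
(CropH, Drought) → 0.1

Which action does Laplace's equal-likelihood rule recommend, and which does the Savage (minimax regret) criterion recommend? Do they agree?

Row averages: CropG=-1, CropH=-0.7, CropA=-0.2, CropB=-0.35, CropE=-0.3, CropD=-0.325
Highest average = -0.2 → CropA.
Column bests: Drought=0.2, Dry=0.6, Normal=0.3, Wet=0.8.
CropG regrets: 0.5, 1.4, 1.6, 2.4 → max 2.4
CropH regrets: 0.1, 2.2, 1.5, 0.9 → max 2.2
CropA regrets: 0.9, 1.1, 0.0, 0.7 → max 1.1
CropB regrets: 0.0, 1.8, 1.5, 0.0 → max 1.8
CropE regrets: 0.5, 0.0, 1.5, 1.1 → max 1.5
CropD regrets: 0.0, 0.2, 1.8, 1.2 → max 1.8
Smallest max regret = 1.1 → CropA.

laplace → CropA; minimax regret → CropA (agree)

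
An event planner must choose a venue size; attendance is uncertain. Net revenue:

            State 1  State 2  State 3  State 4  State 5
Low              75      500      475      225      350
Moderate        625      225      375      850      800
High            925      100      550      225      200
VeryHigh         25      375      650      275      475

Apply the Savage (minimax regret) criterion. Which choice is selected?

Column bests: State 1=925, State 2=500, State 3=650, State 4=850, State 5=800.
Low regrets: 850, 0, 175, 625, 450 → max 850
Moderate regrets: 300, 275, 275, 0, 0 → max 300
High regrets: 0, 400, 100, 625, 600 → max 625
VeryHigh regrets: 900, 125, 0, 575, 325 → max 900
Smallest max regret = 300 → Moderate.

Moderate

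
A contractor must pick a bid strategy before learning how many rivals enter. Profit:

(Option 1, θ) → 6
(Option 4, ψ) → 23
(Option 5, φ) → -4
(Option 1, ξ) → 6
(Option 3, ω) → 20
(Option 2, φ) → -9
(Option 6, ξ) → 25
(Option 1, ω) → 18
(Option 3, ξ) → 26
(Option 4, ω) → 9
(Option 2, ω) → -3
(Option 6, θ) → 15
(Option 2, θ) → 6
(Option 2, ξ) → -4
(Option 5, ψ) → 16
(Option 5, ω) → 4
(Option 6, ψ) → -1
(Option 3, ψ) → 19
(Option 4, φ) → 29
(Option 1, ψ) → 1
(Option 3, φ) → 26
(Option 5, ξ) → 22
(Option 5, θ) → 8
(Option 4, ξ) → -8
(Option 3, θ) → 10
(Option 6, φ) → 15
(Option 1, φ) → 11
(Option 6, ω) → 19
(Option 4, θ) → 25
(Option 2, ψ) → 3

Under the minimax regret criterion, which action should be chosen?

Option 3

Column bests: θ=25, φ=29, ψ=23, ω=20, ξ=26.
Option 1 regrets: 19, 18, 22, 2, 20 → max 22
Option 2 regrets: 19, 38, 20, 23, 30 → max 38
Option 3 regrets: 15, 3, 4, 0, 0 → max 15
Option 4 regrets: 0, 0, 0, 11, 34 → max 34
Option 5 regrets: 17, 33, 7, 16, 4 → max 33
Option 6 regrets: 10, 14, 24, 1, 1 → max 24
Smallest max regret = 15 → Option 3.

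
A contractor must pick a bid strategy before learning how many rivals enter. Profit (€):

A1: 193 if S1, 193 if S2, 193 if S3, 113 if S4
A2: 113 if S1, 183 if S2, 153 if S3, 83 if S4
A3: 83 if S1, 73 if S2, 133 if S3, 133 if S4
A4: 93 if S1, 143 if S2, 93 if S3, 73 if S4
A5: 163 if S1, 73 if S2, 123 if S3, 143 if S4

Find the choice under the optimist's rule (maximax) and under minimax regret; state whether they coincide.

maximax → A1; minimax regret → A1 (agree)

Row maxima: A1=193, A2=183, A3=133, A4=143, A5=163
Best best-case = 193 → A1.
Column bests: S1=193, S2=193, S3=193, S4=143.
A1 regrets: 0, 0, 0, 30 → max 30
A2 regrets: 80, 10, 40, 60 → max 80
A3 regrets: 110, 120, 60, 10 → max 120
A4 regrets: 100, 50, 100, 70 → max 100
A5 regrets: 30, 120, 70, 0 → max 120
Smallest max regret = 30 → A1.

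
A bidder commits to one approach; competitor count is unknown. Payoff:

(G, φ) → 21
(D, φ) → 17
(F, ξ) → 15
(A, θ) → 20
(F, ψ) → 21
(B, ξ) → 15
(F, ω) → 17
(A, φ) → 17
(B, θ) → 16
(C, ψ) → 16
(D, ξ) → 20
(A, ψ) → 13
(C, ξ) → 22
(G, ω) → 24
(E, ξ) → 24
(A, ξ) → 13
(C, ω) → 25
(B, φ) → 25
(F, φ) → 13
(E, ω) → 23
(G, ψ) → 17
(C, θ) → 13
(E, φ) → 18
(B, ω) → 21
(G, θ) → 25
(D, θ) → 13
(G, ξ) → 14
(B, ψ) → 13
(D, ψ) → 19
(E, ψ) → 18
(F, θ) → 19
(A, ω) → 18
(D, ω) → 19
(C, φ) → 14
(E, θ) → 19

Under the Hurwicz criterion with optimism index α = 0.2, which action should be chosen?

E

A: 0.2·20 + 0.8·13 = 14.4
B: 0.2·25 + 0.8·13 = 15.4
C: 0.2·25 + 0.8·13 = 15.4
D: 0.2·20 + 0.8·13 = 14.4
E: 0.2·24 + 0.8·18 = 19.2
F: 0.2·21 + 0.8·13 = 14.6
G: 0.2·25 + 0.8·14 = 16.2
Highest Hurwicz score = 19.2 → E.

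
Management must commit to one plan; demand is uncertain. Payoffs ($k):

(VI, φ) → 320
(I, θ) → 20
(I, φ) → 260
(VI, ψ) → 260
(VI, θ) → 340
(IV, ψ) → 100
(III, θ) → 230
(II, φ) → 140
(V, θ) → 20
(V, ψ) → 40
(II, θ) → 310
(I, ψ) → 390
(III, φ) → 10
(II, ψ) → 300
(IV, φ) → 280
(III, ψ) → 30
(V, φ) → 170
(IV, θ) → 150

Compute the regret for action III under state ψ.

360

Best payoff under ψ is 390.
Regret = 390 − 30 = 360.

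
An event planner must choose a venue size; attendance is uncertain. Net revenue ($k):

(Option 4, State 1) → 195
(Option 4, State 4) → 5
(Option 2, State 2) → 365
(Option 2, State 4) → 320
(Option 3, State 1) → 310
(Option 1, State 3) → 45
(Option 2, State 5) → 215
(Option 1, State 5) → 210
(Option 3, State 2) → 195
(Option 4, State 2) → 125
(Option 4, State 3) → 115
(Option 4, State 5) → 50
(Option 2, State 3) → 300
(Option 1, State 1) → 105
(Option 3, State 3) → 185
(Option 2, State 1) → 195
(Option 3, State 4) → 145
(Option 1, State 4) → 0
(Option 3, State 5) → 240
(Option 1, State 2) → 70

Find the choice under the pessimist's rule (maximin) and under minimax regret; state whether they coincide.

Row minima: Option 1=0, Option 2=195, Option 3=145, Option 4=5
Best worst-case = 195 → Option 2.
Column bests: State 1=310, State 2=365, State 3=300, State 4=320, State 5=240.
Option 1 regrets: 205, 295, 255, 320, 30 → max 320
Option 2 regrets: 115, 0, 0, 0, 25 → max 115
Option 3 regrets: 0, 170, 115, 175, 0 → max 175
Option 4 regrets: 115, 240, 185, 315, 190 → max 315
Smallest max regret = 115 → Option 2.

maximin → Option 2; minimax regret → Option 2 (agree)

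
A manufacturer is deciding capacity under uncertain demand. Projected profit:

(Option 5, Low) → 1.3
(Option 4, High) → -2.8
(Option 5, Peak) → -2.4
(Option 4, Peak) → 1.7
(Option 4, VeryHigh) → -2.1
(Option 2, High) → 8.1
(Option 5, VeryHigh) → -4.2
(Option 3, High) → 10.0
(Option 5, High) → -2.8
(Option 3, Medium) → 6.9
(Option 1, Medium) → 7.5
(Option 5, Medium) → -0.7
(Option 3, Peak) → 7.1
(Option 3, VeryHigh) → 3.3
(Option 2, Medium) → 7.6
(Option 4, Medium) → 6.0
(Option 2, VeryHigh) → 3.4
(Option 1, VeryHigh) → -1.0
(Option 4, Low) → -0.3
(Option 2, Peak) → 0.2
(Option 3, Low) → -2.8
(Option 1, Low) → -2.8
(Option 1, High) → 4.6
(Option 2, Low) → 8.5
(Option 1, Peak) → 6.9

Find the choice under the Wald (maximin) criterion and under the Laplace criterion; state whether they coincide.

maximin → Option 2; laplace → Option 2 (agree)

Row minima: Option 1=-2.8, Option 2=0.2, Option 3=-2.8, Option 4=-2.8, Option 5=-4.2
Best worst-case = 0.2 → Option 2.
Row averages: Option 1=3.04, Option 2=5.56, Option 3=4.9, Option 4=0.5, Option 5=-1.76
Highest average = 5.56 → Option 2.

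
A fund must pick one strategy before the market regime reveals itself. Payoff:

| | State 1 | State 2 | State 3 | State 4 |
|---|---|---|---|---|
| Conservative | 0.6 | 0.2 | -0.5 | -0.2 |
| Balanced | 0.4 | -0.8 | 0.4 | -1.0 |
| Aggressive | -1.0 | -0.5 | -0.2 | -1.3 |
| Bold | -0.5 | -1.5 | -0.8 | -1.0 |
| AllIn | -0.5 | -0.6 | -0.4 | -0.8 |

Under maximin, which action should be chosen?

Conservative

Row minima: Conservative=-0.5, Balanced=-1.0, Aggressive=-1.3, Bold=-1.5, AllIn=-0.8
Best worst-case = -0.5 → Conservative.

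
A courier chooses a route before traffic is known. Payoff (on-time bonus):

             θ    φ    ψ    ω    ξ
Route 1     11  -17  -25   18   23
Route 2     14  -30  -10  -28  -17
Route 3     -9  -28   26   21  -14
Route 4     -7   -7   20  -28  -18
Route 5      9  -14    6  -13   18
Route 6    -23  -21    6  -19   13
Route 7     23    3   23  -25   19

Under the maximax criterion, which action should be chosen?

Row maxima: Route 1=23, Route 2=14, Route 3=26, Route 4=20, Route 5=18, Route 6=13, Route 7=23
Best best-case = 26 → Route 3.

Route 3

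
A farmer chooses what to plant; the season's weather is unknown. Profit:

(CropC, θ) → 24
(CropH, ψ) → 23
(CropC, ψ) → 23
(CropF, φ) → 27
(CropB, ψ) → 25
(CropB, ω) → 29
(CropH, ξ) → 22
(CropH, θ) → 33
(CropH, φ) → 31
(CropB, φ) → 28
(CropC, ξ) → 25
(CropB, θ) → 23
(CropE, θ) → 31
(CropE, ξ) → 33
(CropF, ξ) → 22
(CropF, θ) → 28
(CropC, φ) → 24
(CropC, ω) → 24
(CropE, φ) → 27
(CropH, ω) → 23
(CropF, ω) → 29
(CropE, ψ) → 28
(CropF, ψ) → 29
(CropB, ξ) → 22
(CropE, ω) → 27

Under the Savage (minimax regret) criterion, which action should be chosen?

Column bests: θ=33, φ=31, ψ=29, ω=29, ξ=33.
CropE regrets: 2, 4, 1, 2, 0 → max 4
CropC regrets: 9, 7, 6, 5, 8 → max 9
CropF regrets: 5, 4, 0, 0, 11 → max 11
CropB regrets: 10, 3, 4, 0, 11 → max 11
CropH regrets: 0, 0, 6, 6, 11 → max 11
Smallest max regret = 4 → CropE.

CropE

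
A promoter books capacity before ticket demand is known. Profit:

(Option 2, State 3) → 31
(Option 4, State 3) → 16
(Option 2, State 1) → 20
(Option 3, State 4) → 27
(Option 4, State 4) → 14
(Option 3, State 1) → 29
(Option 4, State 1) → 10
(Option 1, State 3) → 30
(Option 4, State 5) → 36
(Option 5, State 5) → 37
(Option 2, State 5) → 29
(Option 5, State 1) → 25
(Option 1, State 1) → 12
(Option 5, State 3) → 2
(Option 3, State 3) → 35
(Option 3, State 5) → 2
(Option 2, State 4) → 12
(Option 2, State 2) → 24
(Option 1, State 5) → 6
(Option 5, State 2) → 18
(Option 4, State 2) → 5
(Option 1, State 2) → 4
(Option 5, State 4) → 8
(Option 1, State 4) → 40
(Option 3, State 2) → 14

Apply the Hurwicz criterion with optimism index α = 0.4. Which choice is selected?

Option 2

Option 1: 0.4·40 + 0.6·4 = 18.4
Option 2: 0.4·31 + 0.6·12 = 19.6
Option 3: 0.4·35 + 0.6·2 = 15.2
Option 4: 0.4·36 + 0.6·5 = 17.4
Option 5: 0.4·37 + 0.6·2 = 16
Highest Hurwicz score = 19.6 → Option 2.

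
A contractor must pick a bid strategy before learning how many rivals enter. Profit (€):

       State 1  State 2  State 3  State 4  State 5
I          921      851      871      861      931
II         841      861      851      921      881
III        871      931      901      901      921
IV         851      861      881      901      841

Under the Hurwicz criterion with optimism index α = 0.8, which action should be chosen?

I: 0.8·931 + 0.2·851 = 915
II: 0.8·921 + 0.2·841 = 905
III: 0.8·931 + 0.2·871 = 919
IV: 0.8·901 + 0.2·841 = 889
Highest Hurwicz score = 919 → III.

III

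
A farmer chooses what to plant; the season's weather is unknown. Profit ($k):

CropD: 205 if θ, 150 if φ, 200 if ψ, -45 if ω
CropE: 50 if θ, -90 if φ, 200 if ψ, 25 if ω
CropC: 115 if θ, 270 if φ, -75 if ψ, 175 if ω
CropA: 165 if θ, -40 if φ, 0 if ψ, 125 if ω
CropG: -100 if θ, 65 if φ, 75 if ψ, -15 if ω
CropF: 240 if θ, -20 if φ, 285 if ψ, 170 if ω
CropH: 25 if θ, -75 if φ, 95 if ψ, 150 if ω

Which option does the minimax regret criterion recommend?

CropD

Column bests: θ=240, φ=270, ψ=285, ω=175.
CropD regrets: 35, 120, 85, 220 → max 220
CropE regrets: 190, 360, 85, 150 → max 360
CropC regrets: 125, 0, 360, 0 → max 360
CropA regrets: 75, 310, 285, 50 → max 310
CropG regrets: 340, 205, 210, 190 → max 340
CropF regrets: 0, 290, 0, 5 → max 290
CropH regrets: 215, 345, 190, 25 → max 345
Smallest max regret = 220 → CropD.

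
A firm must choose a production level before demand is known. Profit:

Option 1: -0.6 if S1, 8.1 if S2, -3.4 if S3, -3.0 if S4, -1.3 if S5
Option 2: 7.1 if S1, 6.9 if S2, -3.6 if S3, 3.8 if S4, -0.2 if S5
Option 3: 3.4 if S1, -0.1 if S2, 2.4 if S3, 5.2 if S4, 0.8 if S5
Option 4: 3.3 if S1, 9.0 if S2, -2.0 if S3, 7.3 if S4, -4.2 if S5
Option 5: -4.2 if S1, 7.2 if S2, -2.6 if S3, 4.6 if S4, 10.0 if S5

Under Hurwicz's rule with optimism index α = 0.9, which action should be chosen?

Option 1: 0.9·8.1 + 0.1·(-3.4) = 6.95
Option 2: 0.9·7.1 + 0.1·(-3.6) = 6.03
Option 3: 0.9·5.2 + 0.1·(-0.1) = 4.67
Option 4: 0.9·9.0 + 0.1·(-4.2) = 7.68
Option 5: 0.9·10.0 + 0.1·(-4.2) = 8.58
Highest Hurwicz score = 8.58 → Option 5.

Option 5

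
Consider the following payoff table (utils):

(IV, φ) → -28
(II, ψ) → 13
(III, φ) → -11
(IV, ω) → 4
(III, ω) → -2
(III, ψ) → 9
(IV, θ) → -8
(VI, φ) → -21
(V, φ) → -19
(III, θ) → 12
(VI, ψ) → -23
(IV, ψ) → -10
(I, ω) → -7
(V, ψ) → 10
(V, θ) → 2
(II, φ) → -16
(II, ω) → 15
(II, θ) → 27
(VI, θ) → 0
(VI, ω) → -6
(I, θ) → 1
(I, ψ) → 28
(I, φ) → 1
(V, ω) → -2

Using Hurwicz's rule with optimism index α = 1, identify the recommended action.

I

I: 1·28 + 0·(-7) = 28
II: 1·27 + 0·(-16) = 27
III: 1·12 + 0·(-11) = 12
IV: 1·4 + 0·(-28) = 4
V: 1·10 + 0·(-19) = 10
VI: 1·0 + 0·(-23) = 0
Highest Hurwicz score = 28 → I.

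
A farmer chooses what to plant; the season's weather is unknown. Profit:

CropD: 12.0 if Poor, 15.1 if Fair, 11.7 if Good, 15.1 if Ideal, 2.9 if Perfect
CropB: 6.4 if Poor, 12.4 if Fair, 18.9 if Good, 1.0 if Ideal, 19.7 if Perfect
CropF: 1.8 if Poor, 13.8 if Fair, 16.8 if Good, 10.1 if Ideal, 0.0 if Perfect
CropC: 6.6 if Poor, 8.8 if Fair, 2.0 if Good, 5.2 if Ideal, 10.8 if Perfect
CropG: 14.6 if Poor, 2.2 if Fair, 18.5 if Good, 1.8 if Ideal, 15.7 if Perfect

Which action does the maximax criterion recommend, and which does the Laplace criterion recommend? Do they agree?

maximax → CropB; laplace → CropB (agree)

Row maxima: CropD=15.1, CropB=19.7, CropF=16.8, CropC=10.8, CropG=18.5
Best best-case = 19.7 → CropB.
Row averages: CropD=11.36, CropB=11.68, CropF=8.5, CropC=6.68, CropG=10.56
Highest average = 11.68 → CropB.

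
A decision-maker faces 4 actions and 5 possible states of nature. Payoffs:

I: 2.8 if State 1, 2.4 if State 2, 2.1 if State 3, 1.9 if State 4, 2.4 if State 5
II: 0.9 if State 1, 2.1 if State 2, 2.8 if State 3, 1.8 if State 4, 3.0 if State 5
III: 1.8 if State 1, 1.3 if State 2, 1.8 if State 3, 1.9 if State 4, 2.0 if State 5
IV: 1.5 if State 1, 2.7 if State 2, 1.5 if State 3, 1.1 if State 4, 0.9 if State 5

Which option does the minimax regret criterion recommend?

Column bests: State 1=2.8, State 2=2.7, State 3=2.8, State 4=1.9, State 5=3.0.
I regrets: 0.0, 0.3, 0.7, 0.0, 0.6 → max 0.7
II regrets: 1.9, 0.6, 0.0, 0.1, 0.0 → max 1.9
III regrets: 1.0, 1.4, 1.0, 0.0, 1.0 → max 1.4
IV regrets: 1.3, 0.0, 1.3, 0.8, 2.1 → max 2.1
Smallest max regret = 0.7 → I.

I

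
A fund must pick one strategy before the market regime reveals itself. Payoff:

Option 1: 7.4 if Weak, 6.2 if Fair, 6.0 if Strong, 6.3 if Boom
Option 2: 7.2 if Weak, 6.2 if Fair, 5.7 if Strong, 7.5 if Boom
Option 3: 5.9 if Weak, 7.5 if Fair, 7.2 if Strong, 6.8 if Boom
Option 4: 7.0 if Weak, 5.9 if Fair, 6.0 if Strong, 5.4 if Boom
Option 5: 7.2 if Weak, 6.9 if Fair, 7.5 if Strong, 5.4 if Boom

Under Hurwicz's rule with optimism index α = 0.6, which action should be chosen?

Option 3

Option 1: 0.6·7.4 + 0.4·6.0 = 6.84
Option 2: 0.6·7.5 + 0.4·5.7 = 6.78
Option 3: 0.6·7.5 + 0.4·5.9 = 6.86
Option 4: 0.6·7.0 + 0.4·5.4 = 6.36
Option 5: 0.6·7.5 + 0.4·5.4 = 6.66
Highest Hurwicz score = 6.86 → Option 3.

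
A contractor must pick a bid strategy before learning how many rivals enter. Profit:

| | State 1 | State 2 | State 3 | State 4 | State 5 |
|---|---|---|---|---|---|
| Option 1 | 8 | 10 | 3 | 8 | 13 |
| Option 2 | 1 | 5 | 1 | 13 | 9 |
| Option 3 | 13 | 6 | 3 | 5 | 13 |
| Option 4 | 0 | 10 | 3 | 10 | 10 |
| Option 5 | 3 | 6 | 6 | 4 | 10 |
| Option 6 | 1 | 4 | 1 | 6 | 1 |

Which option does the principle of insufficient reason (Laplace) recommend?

Option 1

Row averages: Option 1=8.4, Option 2=5.8, Option 3=8, Option 4=6.6, Option 5=5.8, Option 6=2.6
Highest average = 8.4 → Option 1.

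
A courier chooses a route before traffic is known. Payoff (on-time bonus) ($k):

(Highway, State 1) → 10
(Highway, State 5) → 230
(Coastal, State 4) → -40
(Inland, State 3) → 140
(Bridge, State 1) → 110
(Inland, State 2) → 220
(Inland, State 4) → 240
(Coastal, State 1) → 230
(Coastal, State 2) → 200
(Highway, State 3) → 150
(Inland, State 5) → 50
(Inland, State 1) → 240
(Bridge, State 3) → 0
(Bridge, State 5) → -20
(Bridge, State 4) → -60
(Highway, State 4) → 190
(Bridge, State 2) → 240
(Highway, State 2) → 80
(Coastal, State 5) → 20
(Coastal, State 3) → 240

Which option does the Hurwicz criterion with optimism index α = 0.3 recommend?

Inland

Inland: 0.3·240 + 0.7·50 = 107
Highway: 0.3·230 + 0.7·10 = 76
Coastal: 0.3·240 + 0.7·(-40) = 44
Bridge: 0.3·240 + 0.7·(-60) = 30
Highest Hurwicz score = 107 → Inland.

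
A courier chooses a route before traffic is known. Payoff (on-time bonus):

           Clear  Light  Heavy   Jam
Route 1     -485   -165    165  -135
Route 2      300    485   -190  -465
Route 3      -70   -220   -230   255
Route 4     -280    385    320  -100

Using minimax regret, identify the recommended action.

Column bests: Clear=300, Light=485, Heavy=320, Jam=255.
Route 1 regrets: 785, 650, 155, 390 → max 785
Route 2 regrets: 0, 0, 510, 720 → max 720
Route 3 regrets: 370, 705, 550, 0 → max 705
Route 4 regrets: 580, 100, 0, 355 → max 580
Smallest max regret = 580 → Route 4.

Route 4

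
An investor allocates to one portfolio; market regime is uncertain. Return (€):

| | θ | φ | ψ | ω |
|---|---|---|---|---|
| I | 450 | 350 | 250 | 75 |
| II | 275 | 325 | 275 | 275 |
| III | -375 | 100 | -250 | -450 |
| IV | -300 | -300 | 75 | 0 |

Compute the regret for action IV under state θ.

Best payoff under θ is 450.
Regret = 450 − (-300) = 750.

750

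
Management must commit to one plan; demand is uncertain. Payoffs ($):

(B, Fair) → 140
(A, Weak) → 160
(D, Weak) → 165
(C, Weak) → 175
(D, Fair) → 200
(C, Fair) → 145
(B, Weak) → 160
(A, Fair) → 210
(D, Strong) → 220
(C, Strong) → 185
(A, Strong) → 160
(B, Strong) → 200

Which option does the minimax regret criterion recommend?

Column bests: Weak=175, Fair=210, Strong=220.
A regrets: 15, 0, 60 → max 60
B regrets: 15, 70, 20 → max 70
C regrets: 0, 65, 35 → max 65
D regrets: 10, 10, 0 → max 10
Smallest max regret = 10 → D.

D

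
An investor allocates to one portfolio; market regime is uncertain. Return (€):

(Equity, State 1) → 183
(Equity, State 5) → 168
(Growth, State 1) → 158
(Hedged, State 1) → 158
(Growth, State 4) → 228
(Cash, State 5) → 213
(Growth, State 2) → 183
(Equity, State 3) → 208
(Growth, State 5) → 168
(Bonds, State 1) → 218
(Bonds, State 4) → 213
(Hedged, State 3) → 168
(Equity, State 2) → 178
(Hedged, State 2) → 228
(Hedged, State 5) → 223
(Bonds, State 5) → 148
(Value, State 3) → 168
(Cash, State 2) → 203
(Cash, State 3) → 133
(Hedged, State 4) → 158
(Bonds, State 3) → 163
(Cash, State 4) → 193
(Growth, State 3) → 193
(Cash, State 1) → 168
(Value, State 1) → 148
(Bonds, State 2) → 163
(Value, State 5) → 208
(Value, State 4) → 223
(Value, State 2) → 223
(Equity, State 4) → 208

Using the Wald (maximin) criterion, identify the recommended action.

Equity

Row minima: Bonds=148, Hedged=158, Cash=133, Growth=158, Value=148, Equity=168
Best worst-case = 168 → Equity.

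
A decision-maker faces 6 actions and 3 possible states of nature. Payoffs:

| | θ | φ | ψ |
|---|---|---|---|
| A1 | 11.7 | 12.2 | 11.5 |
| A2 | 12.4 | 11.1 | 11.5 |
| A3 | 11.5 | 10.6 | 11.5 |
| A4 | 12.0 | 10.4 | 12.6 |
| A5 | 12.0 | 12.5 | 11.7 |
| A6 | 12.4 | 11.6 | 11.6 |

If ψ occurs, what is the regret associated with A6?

Best payoff under ψ is 12.6.
Regret = 12.6 − 11.6 = 1.0.

1.0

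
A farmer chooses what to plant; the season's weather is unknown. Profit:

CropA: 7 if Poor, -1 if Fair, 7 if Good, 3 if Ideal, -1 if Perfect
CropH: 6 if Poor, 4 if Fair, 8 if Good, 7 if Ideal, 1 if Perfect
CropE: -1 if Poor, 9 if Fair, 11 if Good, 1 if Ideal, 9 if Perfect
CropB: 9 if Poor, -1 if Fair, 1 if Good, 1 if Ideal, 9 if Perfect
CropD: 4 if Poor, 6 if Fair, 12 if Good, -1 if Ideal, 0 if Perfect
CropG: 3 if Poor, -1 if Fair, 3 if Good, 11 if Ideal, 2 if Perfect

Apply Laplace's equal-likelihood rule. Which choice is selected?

Row averages: CropA=3, CropH=5.2, CropE=5.8, CropB=3.8, CropD=4.2, CropG=3.6
Highest average = 5.8 → CropE.

CropE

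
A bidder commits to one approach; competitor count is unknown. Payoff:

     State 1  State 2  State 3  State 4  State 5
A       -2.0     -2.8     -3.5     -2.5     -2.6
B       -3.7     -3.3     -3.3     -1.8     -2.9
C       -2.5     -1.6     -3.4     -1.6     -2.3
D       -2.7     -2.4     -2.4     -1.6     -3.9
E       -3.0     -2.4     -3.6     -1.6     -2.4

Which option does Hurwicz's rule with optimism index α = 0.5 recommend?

A: 0.5·(-2.0) + 0.5·(-3.5) = -2.75
B: 0.5·(-1.8) + 0.5·(-3.7) = -2.75
C: 0.5·(-1.6) + 0.5·(-3.4) = -2.5
D: 0.5·(-1.6) + 0.5·(-3.9) = -2.75
E: 0.5·(-1.6) + 0.5·(-3.6) = -2.6
Highest Hurwicz score = -2.5 → C.

C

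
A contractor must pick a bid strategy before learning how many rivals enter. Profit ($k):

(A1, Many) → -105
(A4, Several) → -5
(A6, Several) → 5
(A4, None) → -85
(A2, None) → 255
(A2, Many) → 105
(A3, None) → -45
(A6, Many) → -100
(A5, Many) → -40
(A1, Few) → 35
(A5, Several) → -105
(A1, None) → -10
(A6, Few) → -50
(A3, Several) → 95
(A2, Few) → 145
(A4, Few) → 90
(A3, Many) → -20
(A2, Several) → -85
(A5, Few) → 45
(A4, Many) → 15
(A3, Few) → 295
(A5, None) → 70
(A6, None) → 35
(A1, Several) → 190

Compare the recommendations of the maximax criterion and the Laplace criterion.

Row maxima: A1=190, A2=255, A3=295, A4=90, A5=70, A6=35
Best best-case = 295 → A3.
Row averages: A1=27.5, A2=105, A3=81.25, A4=3.75, A5=-7.5, A6=-27.5
Highest average = 105 → A2.

maximax → A3; laplace → A2 (disagree)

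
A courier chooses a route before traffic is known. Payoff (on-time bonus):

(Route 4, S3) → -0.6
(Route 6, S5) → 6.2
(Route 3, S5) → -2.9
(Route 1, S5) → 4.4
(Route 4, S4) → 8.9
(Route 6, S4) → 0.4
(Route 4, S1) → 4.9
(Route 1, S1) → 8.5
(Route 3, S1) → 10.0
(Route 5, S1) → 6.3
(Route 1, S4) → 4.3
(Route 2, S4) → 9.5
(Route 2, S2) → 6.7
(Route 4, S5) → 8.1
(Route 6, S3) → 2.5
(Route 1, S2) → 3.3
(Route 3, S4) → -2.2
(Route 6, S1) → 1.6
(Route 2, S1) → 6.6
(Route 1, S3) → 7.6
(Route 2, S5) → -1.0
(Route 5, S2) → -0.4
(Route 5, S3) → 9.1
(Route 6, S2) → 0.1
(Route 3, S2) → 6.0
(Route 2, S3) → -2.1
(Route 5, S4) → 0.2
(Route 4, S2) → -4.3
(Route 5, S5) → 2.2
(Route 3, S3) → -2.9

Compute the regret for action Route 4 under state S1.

5.1

Best payoff under S1 is 10.0.
Regret = 10.0 − 4.9 = 5.1.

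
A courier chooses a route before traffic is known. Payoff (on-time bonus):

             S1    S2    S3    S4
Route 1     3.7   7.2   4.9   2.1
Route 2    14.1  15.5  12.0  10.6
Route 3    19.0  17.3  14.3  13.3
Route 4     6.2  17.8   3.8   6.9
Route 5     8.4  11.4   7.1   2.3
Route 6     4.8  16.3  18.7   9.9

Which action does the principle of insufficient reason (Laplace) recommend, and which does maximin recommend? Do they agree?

laplace → Route 3; maximin → Route 3 (agree)

Row averages: Route 1=4.475, Route 2=13.05, Route 3=15.975, Route 4=8.675, Route 5=7.3, Route 6=12.425
Highest average = 15.975 → Route 3.
Row minima: Route 1=2.1, Route 2=10.6, Route 3=13.3, Route 4=3.8, Route 5=2.3, Route 6=4.8
Best worst-case = 13.3 → Route 3.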